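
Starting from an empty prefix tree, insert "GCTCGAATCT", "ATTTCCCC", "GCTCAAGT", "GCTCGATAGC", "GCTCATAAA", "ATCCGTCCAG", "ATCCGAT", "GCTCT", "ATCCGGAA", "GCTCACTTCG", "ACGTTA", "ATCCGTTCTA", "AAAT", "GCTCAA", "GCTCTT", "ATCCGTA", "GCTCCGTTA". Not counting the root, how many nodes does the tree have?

68

Count nodes per top-level branch (shared prefixes stored once):
  'A'-branch (AAAT, ACGTTA, ATCCGAT, ATCCGGAA, ATCCGTA, ATCCGTCCAG, ATCCGTTCTA, ATTTCCCC): 34 nodes
  'G'-branch (GCTCAA, GCTCAAGT, GCTCACTTCG, GCTCATAAA, GCTCCGTTA, GCTCGAATCT, GCTCGATAGC, GCTCT, GCTCTT): 34 nodes
Sum: 68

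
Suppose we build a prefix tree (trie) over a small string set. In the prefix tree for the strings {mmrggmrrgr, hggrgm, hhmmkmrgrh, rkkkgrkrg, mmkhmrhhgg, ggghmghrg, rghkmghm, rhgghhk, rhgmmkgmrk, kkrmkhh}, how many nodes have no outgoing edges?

10

Leaves are exactly the stored words that no other stored word extends.
Those words: "ggghmghrg", "hggrgm", "hhmmkmrgrh", "kkrmkhh", "mmkhmrhhgg", "mmrggmrrgr", "rghkmghm", "rhgghhk", "rhgmmkgmrk", "rkkkgrkrg"
Leaf count: 10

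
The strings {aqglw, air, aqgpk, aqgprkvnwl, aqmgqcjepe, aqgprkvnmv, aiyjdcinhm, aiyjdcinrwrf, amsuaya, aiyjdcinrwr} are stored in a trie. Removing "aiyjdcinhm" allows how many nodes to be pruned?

2

After clearing the end-marker at "aiyjdcinhm", prune upward until reaching a node still needed by another word.
The suffix "hm" (2 nodes) is used only by "aiyjdcinhm"; the node for "aiyjdcin" still has the child "r", so pruning stops there.
Nodes removed: 2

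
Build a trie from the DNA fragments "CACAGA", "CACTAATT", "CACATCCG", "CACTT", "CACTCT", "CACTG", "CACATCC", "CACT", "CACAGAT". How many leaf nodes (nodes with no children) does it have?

6

Leaves are exactly the stored words that no other stored word extends.
Those words: "CACAGAT", "CACATCCG", "CACTAATT", "CACTCT", "CACTG", "CACTT"
Leaf count: 6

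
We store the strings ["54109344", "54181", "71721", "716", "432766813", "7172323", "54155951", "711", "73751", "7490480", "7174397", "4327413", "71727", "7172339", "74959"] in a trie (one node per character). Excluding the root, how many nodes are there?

56

For each word, the new-node count is its length minus the longest prefix already in the trie:
  "54109344" → 8 new (5, 4, 1, 0, 9, 3, 4, 4)
  "54181" → prefix "541" already present; 2 new (8, 1)
  "71721" → 5 new (7, 1, 7, 2, 1)
  "716" → prefix "71" already present; 1 new (6)
  "432766813" → 9 new (4, 3, 2, 7, 6, 6, 8, 1, 3)
  "7172323" → prefix "7172" already present; 3 new (3, 2, 3)
  "54155951" → prefix "541" already present; 5 new (5, 5, 9, 5, 1)
  "711" → prefix "71" already present; 1 new (1)
  "73751" → prefix "7" already present; 4 new (3, 7, 5, 1)
  "7490480" → prefix "7" already present; 6 new (4, 9, 0, 4, 8, 0)
  "7174397" → prefix "717" already present; 4 new (4, 3, 9, 7)
  "4327413" → prefix "4327" already present; 3 new (4, 1, 3)
  "71727" → prefix "7172" already present; 1 new (7)
  "7172339" → prefix "71723" already present; 2 new (3, 9)
  "74959" → prefix "749" already present; 2 new (5, 9)
Total nodes = 8 + 2 + 5 + 1 + 9 + 3 + 5 + 1 + 4 + 6 + 4 + 3 + 1 + 2 + 2 = 56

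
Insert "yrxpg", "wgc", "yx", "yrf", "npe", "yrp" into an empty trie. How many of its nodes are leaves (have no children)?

6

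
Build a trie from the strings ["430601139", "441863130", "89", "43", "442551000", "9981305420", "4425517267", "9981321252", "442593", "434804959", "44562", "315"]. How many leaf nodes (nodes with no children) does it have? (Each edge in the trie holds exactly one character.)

A leaf is a node with no children — equivalently, the end of a word that is not a proper prefix of any other stored word.
Those words: "315", "430601139", "434804959", "441863130", "442551000", "4425517267", "442593", "44562", "89", "9981305420", "9981321252"
Leaf count: 11

11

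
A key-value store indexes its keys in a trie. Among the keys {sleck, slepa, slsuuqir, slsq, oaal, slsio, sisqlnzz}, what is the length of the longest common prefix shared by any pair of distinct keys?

The deepest shared node is where two words last agree before diverging.
e.g. "sleck" and "slepa" share the prefix "sle" of length 3; no pair shares a longer one.
Longest shared-prefix length: 3

3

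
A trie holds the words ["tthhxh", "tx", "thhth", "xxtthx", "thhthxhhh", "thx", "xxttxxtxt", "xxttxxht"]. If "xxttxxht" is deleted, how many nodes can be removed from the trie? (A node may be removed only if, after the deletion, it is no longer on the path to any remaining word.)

2

Walk "xxttxxht" from the leaf back toward the root, removing each node that no remaining word uses.
The suffix "ht" (2 nodes) is used only by "xxttxxht"; the node for "xxttxx" still has the child "t", so pruning stops there.
Nodes removed: 2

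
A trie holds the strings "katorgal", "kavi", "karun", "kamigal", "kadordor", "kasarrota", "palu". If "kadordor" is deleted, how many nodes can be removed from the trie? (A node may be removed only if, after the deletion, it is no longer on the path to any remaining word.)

Walk "kadordor" from the leaf back toward the root, removing each node that no remaining word uses.
The suffix "dordor" (6 nodes) is used only by "kadordor"; the node for "ka" still has the child "t", so pruning stops there.
Nodes removed: 6

6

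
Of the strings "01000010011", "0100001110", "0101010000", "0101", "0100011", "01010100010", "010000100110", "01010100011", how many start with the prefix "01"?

8

Traverse to the node for "01", then collect every word in that subtree.
Words under "01": 01000010011, 010000100110, 0100001110, 0100011, 0101, 0101010000, 01010100010, 01010100011
Count: 8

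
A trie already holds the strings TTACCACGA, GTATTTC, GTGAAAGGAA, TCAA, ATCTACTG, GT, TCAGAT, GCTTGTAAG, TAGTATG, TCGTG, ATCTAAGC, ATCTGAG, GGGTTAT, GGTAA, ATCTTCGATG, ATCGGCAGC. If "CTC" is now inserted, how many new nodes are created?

3

Nothing in the trie begins with "C"; the whole of "CTC" is new.
3 − 0 = 3 new nodes.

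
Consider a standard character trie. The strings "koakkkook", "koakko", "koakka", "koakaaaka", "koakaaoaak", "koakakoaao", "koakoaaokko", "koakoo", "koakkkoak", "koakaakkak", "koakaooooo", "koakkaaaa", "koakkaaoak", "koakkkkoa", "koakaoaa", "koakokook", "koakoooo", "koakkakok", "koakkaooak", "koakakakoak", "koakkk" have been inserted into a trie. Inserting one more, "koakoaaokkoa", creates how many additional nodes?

Walking "koakoaaokkoa" from the root, the first 11 characters ("koakoaaokko") follow existing edges; "a" is the first miss.
So 12 − 11 = 1 new nodes.

1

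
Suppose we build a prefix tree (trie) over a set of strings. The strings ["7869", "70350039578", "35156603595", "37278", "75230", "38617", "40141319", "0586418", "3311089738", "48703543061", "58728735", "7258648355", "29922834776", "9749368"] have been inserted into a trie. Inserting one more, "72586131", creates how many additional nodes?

3

Walking "72586131" from the root, the first 5 characters ("72586") follow existing edges; "1" is the first miss.
Each of the 3 remaining characters creates one node.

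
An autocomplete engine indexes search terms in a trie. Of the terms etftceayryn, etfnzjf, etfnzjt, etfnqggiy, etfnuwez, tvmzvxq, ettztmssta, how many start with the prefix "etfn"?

4

Filter for entries beginning with "etfn":
Matches: "etfnqggiy", "etfnuwez", "etfnzjf", "etfnzjt"
Count: 4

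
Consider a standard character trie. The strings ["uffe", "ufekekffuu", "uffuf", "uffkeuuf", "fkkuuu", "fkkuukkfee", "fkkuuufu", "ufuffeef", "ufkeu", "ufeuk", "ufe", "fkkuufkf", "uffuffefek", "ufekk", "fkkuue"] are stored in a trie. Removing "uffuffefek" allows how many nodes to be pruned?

A node on "uffuffefek"'s path can go only if nothing else ends at it or branches off below it.
The suffix "fefek" (5 nodes) is used only by "uffuffefek"; "uffuf" is itself a stored word, so pruning stops there.
Nodes removed: 5

5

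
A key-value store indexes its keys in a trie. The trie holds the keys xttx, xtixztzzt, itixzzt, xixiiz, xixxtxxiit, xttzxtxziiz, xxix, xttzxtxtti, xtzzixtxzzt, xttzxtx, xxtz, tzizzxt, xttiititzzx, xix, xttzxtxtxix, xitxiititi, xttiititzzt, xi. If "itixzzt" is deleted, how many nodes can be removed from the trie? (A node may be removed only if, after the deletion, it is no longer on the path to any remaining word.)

7

A node on "itixzzt"'s path can go only if nothing else ends at it or branches off below it.
No other word shares any prefix with "itixzzt", so all 7 of its nodes go.
Nodes removed: 7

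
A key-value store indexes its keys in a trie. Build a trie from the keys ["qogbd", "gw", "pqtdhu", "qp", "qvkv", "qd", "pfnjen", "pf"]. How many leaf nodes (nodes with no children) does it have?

Leaves are exactly the stored words that no other stored word extends.
Those words: "gw", "pfnjen", "pqtdhu", "qd", "qogbd", "qp", "qvkv"
Leaf count: 7

7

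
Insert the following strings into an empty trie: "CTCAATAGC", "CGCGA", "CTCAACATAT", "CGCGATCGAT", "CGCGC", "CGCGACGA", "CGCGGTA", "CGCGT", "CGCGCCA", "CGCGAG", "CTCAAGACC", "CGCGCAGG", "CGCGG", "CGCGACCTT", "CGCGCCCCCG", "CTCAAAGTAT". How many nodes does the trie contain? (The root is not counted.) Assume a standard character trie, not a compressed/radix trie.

53

For each word, the new-node count is its length minus the longest prefix already in the trie:
  "CTCAATAGC" → 9 new (C, T, C, A, A, T, A, G, C)
  "CGCGA" → prefix "C" already present; 4 new (G, C, G, A)
  "CTCAACATAT" → prefix "CTCAA" already present; 5 new (C, A, T, A, T)
  "CGCGATCGAT" → prefix "CGCGA" already present; 5 new (T, C, G, A, T)
  "CGCGC" → prefix "CGCG" already present; 1 new (C)
  "CGCGACGA" → prefix "CGCGA" already present; 3 new (C, G, A)
  "CGCGGTA" → prefix "CGCG" already present; 3 new (G, T, A)
  "CGCGT" → prefix "CGCG" already present; 1 new (T)
  "CGCGCCA" → prefix "CGCGC" already present; 2 new (C, A)
  "CGCGAG" → prefix "CGCGA" already present; 1 new (G)
  "CTCAAGACC" → prefix "CTCAA" already present; 4 new (G, A, C, C)
  "CGCGCAGG" → prefix "CGCGC" already present; 3 new (A, G, G)
  "CGCGG" → prefix "CGCGG" already present; 0 new (none)
  "CGCGACCTT" → prefix "CGCGAC" already present; 3 new (C, T, T)
  "CGCGCCCCCG" → prefix "CGCGCC" already present; 4 new (C, C, C, G)
  "CTCAAAGTAT" → prefix "CTCAA" already present; 5 new (A, G, T, A, T)
Total nodes = 9 + 4 + 5 + 5 + 1 + 3 + 3 + 1 + 2 + 1 + 4 + 3 + 0 + 3 + 4 + 5 = 53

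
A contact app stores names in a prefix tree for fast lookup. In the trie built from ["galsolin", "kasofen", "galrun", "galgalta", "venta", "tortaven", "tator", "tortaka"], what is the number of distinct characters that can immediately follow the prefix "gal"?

The children of the "gal" node are the distinct next characters among strings starting with "gal".
Distinct next characters after "gal": g, r, s.
That node has 3 child edges.

3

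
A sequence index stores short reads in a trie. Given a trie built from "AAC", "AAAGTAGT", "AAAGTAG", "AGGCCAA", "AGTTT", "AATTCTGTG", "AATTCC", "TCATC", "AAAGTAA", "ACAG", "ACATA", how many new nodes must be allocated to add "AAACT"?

The longest prefix of "AAACT" already in the trie is "AAA" (length 3).
Each of the 2 remaining characters creates one node.

2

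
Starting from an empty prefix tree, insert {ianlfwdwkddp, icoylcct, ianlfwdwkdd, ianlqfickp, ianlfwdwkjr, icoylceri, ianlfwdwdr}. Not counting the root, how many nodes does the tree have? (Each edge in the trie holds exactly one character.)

Trie structure (* marks end of a word):
(root)
└─ i
   ├─ a
   │  └─ n
   │     └─ l
   │        ├─ f
   │        │  └─ w
   │        │     └─ d
   │        │        └─ w
   │        │           ├─ d
   │        │           │  └─ r *
   │        │           └─ k
   │        │              ├─ d
   │        │              │  └─ d *
   │        │              │     └─ p *
   │        │              └─ j
   │        │                 └─ r *
   │        └─ q
   │           └─ f
   │              └─ i
   │                 └─ c
   │                    └─ k
   │                       └─ p *
   └─ c
      └─ o
         └─ y
            └─ l
               └─ c
                  ├─ c
                  │  └─ t *
                  └─ e
                     └─ r
                        └─ i *
Counting every labelled node above: 32.

32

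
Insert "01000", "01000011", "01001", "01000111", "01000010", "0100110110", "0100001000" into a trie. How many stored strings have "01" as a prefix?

7

Walk to "01"; the words in its subtree are exactly those with that prefix.
Matches: "01000", "01000010", "0100001000", "01000011", "01000111", "01001", "0100110110"
Count: 7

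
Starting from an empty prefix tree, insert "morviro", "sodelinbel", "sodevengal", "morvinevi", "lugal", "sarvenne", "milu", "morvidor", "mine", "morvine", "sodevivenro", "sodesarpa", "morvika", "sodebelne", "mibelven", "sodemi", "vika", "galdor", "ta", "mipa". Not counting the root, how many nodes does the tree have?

Count nodes per top-level branch (shared prefixes stored once):
  'g'-branch (galdor): 6 nodes
  'l'-branch (lugal): 5 nodes
  'm'-branch (mibelven, milu, mine, mipa, morvidor, morvika, morvine, morvinevi, morviro): 29 nodes
  's'-branch (sarvenne, sodebelne, sodelinbel, sodemi, sodesarpa, sodevengal, sodevivenro): 41 nodes
  't'-branch (ta): 2 nodes
  'v'-branch (vika): 4 nodes
Sum: 87

87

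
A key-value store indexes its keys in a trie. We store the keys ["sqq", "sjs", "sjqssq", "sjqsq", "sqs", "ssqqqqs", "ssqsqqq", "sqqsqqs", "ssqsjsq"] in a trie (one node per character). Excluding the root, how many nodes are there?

Insert word by word; a character creates a node only if that edge doesn't already exist:
  "sqq" → 3 new (s, q, q)
  "sjs" → prefix "s" already present; 2 new (j, s)
  "sjqssq" → prefix "sj" already present; 4 new (q, s, s, q)
  "sjqsq" → prefix "sjqs" already present; 1 new (q)
  "sqs" → prefix "sq" already present; 1 new (s)
  "ssqqqqs" → prefix "s" already present; 6 new (s, q, q, q, q, s)
  "ssqsqqq" → prefix "ssq" already present; 4 new (s, q, q, q)
  "sqqsqqs" → prefix "sqq" already present; 4 new (s, q, q, s)
  "ssqsjsq" → prefix "ssqs" already present; 3 new (j, s, q)
Total nodes = 3 + 2 + 4 + 1 + 1 + 6 + 4 + 4 + 3 = 28

28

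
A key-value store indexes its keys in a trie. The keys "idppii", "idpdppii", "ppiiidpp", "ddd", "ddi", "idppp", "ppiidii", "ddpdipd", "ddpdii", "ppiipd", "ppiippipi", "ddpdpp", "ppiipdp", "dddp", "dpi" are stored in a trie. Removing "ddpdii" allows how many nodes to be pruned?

A node on "ddpdii"'s path can go only if nothing else ends at it or branches off below it.
The suffix "i" (1 node) is used only by "ddpdii"; the node for "ddpdi" still has the child "p", so pruning stops there.
Nodes removed: 1

1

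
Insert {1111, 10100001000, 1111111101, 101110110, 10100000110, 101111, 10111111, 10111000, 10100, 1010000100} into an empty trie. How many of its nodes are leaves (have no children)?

6

Leaves are exactly the stored words that no other stored word extends.
Those words: "10100000110", "10100001000", "10111000", "101110110", "10111111", "1111111101"
Leaf count: 6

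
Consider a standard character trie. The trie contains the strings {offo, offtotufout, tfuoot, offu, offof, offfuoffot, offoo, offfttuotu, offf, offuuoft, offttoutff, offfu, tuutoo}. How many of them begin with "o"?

11

Filter for entries beginning with "o":
Words under "o": offf, offfttuotu, offfu, offfuoffot, offo, offof, offoo, offtotufout, offttoutff, offu, offuuoft
Count: 11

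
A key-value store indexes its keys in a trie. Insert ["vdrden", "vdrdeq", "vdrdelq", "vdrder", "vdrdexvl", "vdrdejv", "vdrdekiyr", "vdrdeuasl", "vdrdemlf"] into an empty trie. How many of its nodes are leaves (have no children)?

9

Leaves are exactly the stored words that no other stored word extends.
Those words: "vdrdejv", "vdrdekiyr", "vdrdelq", "vdrdemlf", "vdrden", "vdrdeq", "vdrder", "vdrdeuasl", "vdrdexvl"
Leaf count: 9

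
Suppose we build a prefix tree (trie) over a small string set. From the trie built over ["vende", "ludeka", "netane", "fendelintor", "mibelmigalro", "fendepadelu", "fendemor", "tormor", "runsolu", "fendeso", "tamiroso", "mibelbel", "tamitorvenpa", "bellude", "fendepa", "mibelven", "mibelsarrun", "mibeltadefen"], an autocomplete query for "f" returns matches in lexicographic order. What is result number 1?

Filter for "f…" and sort: "fendelintor", "fendemor", "fendepa", "fendepadelu", "fendeso"
The 1st is fendelintor.

fendelintor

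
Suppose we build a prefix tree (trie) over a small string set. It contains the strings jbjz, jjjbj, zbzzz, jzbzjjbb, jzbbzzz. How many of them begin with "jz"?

2

Traverse to the node for "jz", then collect every word in that subtree.
Matches: "jzbbzzz", "jzbzjjbb"
Count: 2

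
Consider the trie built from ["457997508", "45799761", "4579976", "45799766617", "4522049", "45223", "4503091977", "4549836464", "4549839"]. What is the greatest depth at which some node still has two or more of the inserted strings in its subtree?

7

Look for the deepest trie node that still has at least two words in its subtree.
e.g. "4579976" and "45799761" share the prefix "4579976" of length 7; no pair shares a longer one.
Longest shared-prefix length: 7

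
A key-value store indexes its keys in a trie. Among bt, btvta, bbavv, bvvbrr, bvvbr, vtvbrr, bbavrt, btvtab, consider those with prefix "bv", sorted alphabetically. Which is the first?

Filter for "bv…" and sort: "bvvbr", "bvvbrr"
Position 1: bvvbr

bvvbr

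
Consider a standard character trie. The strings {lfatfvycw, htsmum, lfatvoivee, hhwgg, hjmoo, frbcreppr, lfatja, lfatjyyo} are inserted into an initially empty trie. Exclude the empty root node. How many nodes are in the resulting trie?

43

For each word, the new-node count is its length minus the longest prefix already in the trie:
  "lfatfvycw" → 9 new (l, f, a, t, f, v, y, c, w)
  "htsmum" → 6 new (h, t, s, m, u, m)
  "lfatvoivee" → prefix "lfat" already present; 6 new (v, o, i, v, e, e)
  "hhwgg" → prefix "h" already present; 4 new (h, w, g, g)
  "hjmoo" → prefix "h" already present; 4 new (j, m, o, o)
  "frbcreppr" → 9 new (f, r, b, c, r, e, p, p, r)
  "lfatja" → prefix "lfat" already present; 2 new (j, a)
  "lfatjyyo" → prefix "lfatj" already present; 3 new (y, y, o)
Total nodes = 9 + 6 + 6 + 4 + 4 + 9 + 2 + 3 = 43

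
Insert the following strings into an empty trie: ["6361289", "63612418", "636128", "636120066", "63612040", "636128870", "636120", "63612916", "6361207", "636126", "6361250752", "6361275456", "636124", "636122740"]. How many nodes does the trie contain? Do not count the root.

38

Trie structure (* marks end of a word):
(root)
└─ 6
   └─ 3
      └─ 6
         └─ 1
            └─ 2
               ├─ 0 *
               │  ├─ 0
               │  │  └─ 6
               │  │     └─ 6 *
               │  ├─ 4
               │  │  └─ 0 *
               │  └─ 7 *
               ├─ 2
               │  └─ 7
               │     └─ 4
               │        └─ 0 *
               ├─ 4 *
               │  └─ 1
               │     └─ 8 *
               ├─ 5
               │  └─ 0
               │     └─ 7
               │        └─ 5
               │           └─ 2 *
               ├─ 6 *
               ├─ 7
               │  └─ 5
               │     └─ 4
               │        └─ 5
               │           └─ 6 *
               ├─ 8 *
               │  ├─ 8
               │  │  └─ 7
               │  │     └─ 0 *
               │  └─ 9 *
               └─ 9
                  └─ 1
                     └─ 6 *
Counting every labelled node above: 38.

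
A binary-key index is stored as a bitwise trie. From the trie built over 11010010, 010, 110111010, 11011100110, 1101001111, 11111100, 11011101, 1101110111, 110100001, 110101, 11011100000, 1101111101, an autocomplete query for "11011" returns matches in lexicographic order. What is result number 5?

DFS of the "11011" subtree visits, in order: "11011100000", "11011100110", "11011101", "110111010", "1101110111", "1101111101"
Position 5: 1101110111

1101110111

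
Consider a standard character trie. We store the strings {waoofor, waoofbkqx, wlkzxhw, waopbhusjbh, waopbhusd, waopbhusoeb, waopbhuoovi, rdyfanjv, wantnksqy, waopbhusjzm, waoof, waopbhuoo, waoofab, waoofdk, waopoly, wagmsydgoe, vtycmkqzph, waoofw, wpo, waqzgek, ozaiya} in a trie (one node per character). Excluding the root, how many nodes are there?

Count nodes per top-level branch (shared prefixes stored once):
  'o'-branch (ozaiya): 6 nodes
  'r'-branch (rdyfanjv): 8 nodes
  'v'-branch (vtycmkqzph): 10 nodes
  'w'-branch (wagmsydgoe, wantnksqy, waoof, waoofab, waoofbkqx, waoofdk, waoofor, waoofw, waopbhuoo, waopbhuoovi, waopbhusd, waopbhusjbh, waopbhusjzm, waopbhusoeb, waopoly, waqzgek, wlkzxhw, wpo): 65 nodes
Sum: 89

89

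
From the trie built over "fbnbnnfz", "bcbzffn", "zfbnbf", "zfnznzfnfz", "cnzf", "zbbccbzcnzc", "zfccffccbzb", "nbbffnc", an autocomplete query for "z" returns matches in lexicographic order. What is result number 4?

DFS of the "z" subtree visits, in order: "zbbccbzcnzc", "zfbnbf", "zfccffccbzb", "zfnznzfnfz"
Position 4: zfnznzfnfz

zfnznzfnfz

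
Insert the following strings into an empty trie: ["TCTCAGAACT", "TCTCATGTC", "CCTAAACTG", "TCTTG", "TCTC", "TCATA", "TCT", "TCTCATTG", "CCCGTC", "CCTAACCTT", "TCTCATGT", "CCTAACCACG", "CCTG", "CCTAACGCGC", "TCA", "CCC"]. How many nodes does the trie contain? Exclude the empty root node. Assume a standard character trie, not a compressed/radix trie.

Trace insertions, counting only characters that open a new branch:
  "TCTCAGAACT" → 10 new (T, C, T, C, A, G, A, A, C, T)
  "TCTCATGTC" → prefix "TCTCA" already present; 4 new (T, G, T, C)
  "CCTAAACTG" → 9 new (C, C, T, A, A, A, C, T, G)
  "TCTTG" → prefix "TCT" already present; 2 new (T, G)
  "TCTC" → prefix "TCTC" already present; 0 new (none)
  "TCATA" → prefix "TC" already present; 3 new (A, T, A)
  "TCT" → prefix "TCT" already present; 0 new (none)
  "TCTCATTG" → prefix "TCTCAT" already present; 2 new (T, G)
  "CCCGTC" → prefix "CC" already present; 4 new (C, G, T, C)
  "CCTAACCTT" → prefix "CCTAA" already present; 4 new (C, C, T, T)
  "TCTCATGT" → prefix "TCTCATGT" already present; 0 new (none)
  "CCTAACCACG" → prefix "CCTAACC" already present; 3 new (A, C, G)
  "CCTG" → prefix "CCT" already present; 1 new (G)
  "CCTAACGCGC" → prefix "CCTAAC" already present; 4 new (G, C, G, C)
  "TCA" → prefix "TCA" already present; 0 new (none)
  "CCC" → prefix "CCC" already present; 0 new (none)
Total nodes = 10 + 4 + 9 + 2 + 0 + 3 + 0 + 2 + 4 + 4 + 0 + 3 + 1 + 4 + 0 + 0 = 46

46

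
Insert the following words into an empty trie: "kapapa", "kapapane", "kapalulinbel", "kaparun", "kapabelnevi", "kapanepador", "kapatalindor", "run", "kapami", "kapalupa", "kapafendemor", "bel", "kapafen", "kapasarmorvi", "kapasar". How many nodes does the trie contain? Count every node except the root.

67

Insert word by word; a character creates a node only if that edge doesn't already exist:
  "kapapa" → 6 new (k, a, p, a, p, a)
  "kapapane" → prefix "kapapa" already present; 2 new (n, e)
  "kapalulinbel" → prefix "kapa" already present; 8 new (l, u, l, i, n, b, e, l)
  "kaparun" → prefix "kapa" already present; 3 new (r, u, n)
  "kapabelnevi" → prefix "kapa" already present; 7 new (b, e, l, n, e, v, i)
  "kapanepador" → prefix "kapa" already present; 7 new (n, e, p, a, d, o, r)
  "kapatalindor" → prefix "kapa" already present; 8 new (t, a, l, i, n, d, o, r)
  "run" → 3 new (r, u, n)
  "kapami" → prefix "kapa" already present; 2 new (m, i)
  "kapalupa" → prefix "kapalu" already present; 2 new (p, a)
  "kapafendemor" → prefix "kapa" already present; 8 new (f, e, n, d, e, m, o, r)
  "bel" → 3 new (b, e, l)
  "kapafen" → prefix "kapafen" already present; 0 new (none)
  "kapasarmorvi" → prefix "kapa" already present; 8 new (s, a, r, m, o, r, v, i)
  "kapasar" → prefix "kapasar" already present; 0 new (none)
Total nodes = 6 + 2 + 8 + 3 + 7 + 7 + 8 + 3 + 2 + 2 + 8 + 3 + 0 + 8 + 0 = 67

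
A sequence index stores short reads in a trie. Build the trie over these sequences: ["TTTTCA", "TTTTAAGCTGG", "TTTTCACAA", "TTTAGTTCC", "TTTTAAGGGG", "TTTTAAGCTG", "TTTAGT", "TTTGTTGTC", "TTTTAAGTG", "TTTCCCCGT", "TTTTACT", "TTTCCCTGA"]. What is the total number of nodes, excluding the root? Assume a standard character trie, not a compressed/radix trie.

44

Trace insertions, counting only characters that open a new branch:
  "TTTTCA" → 6 new (T, T, T, T, C, A)
  "TTTTAAGCTGG" → prefix "TTTT" already present; 7 new (A, A, G, C, T, G, G)
  "TTTTCACAA" → prefix "TTTTCA" already present; 3 new (C, A, A)
  "TTTAGTTCC" → prefix "TTT" already present; 6 new (A, G, T, T, C, C)
  "TTTTAAGGGG" → prefix "TTTTAAG" already present; 3 new (G, G, G)
  "TTTTAAGCTG" → prefix "TTTTAAGCTG" already present; 0 new (none)
  "TTTAGT" → prefix "TTTAGT" already present; 0 new (none)
  "TTTGTTGTC" → prefix "TTT" already present; 6 new (G, T, T, G, T, C)
  "TTTTAAGTG" → prefix "TTTTAAG" already present; 2 new (T, G)
  "TTTCCCCGT" → prefix "TTT" already present; 6 new (C, C, C, C, G, T)
  "TTTTACT" → prefix "TTTTA" already present; 2 new (C, T)
  "TTTCCCTGA" → prefix "TTTCCC" already present; 3 new (T, G, A)
Total nodes = 6 + 7 + 3 + 6 + 3 + 0 + 0 + 6 + 2 + 6 + 2 + 3 = 44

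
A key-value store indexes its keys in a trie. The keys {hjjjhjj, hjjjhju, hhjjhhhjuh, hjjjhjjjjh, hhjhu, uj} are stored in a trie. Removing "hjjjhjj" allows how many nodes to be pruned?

0

A node on "hjjjhjj"'s path can go only if nothing else ends at it or branches off below it.
Every node on "hjjjhjj" is still needed (e.g. by "hjjjhjjjjh"), so nothing is freed.
Nodes removed: 0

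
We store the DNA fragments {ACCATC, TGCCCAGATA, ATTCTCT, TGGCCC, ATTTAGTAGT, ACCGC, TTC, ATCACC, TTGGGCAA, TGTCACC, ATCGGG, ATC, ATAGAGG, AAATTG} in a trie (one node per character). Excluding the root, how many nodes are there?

65

Count nodes per top-level branch (shared prefixes stored once):
  'A'-branch (AAATTG, ACCATC, ACCGC, ATAGAGG, ATC, ATCACC, ATCGGG, ATTCTCT, ATTTAGTAGT): 38 nodes
  'T'-branch (TGCCCAGATA, TGGCCC, TGTCACC, TTC, TTGGGCAA): 27 nodes
Sum: 65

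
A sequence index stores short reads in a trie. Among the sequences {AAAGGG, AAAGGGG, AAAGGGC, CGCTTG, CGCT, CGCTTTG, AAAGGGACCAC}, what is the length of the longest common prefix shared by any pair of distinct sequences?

6

Equivalently: take the maximum, over all pairs, of their longest common prefix length.
"AAAGGG" and "AAAGGGACCAC" agree on "AAAGGG" (6 characters) before diverging; nothing deeper is shared.
Longest shared-prefix length: 6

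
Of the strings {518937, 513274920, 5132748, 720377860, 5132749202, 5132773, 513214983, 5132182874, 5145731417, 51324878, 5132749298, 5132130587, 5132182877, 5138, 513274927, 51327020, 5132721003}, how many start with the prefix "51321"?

4

Walk to "51321"; the words in its subtree are exactly those with that prefix.
Matches: "5132130587", "513214983", "5132182874", "5132182877"
Count: 4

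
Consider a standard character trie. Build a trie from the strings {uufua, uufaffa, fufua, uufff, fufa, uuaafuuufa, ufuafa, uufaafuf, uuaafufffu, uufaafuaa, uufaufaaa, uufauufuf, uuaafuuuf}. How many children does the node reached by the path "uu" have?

Follow the path "uu" to its node, then look at its outgoing edges.
Distinct next characters after "uu": a, f.
That node has 2 child edges.

2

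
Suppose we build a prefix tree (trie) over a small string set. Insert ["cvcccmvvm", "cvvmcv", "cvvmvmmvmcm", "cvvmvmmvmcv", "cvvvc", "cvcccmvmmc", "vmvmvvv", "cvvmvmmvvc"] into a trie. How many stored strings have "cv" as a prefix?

7

Walk to "cv"; the words in its subtree are exactly those with that prefix.
Words under "cv": cvcccmvmmc, cvcccmvvm, cvvmcv, cvvmvmmvmcm, cvvmvmmvmcv, cvvmvmmvvc, cvvvc
Count: 7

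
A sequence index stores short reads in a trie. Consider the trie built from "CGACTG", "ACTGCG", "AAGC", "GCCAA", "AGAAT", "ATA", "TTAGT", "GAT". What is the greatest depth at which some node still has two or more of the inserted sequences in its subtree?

1

Look for the deepest trie node that still has at least two words in its subtree.
"AAGC" and "ACTGCG" agree on "A" (1 characters) before diverging; nothing deeper is shared.
Longest shared-prefix length: 1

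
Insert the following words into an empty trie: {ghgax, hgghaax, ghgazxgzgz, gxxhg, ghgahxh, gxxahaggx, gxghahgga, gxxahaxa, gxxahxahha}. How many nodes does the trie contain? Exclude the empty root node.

45

Count nodes per top-level branch (shared prefixes stored once):
  'g'-branch (ghgahxh, ghgax, ghgazxgzgz, gxghahgga, gxxahaggx, gxxahaxa, gxxahxahha, gxxhg): 38 nodes
  'h'-branch (hgghaax): 7 nodes
Sum: 45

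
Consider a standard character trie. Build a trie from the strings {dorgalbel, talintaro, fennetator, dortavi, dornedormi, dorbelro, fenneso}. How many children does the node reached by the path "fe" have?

Follow the path "fe" to its node, then look at its outgoing edges.
Characters that immediately follow "fe" among the stored strings: {n}.
That node has 1 child edge.

1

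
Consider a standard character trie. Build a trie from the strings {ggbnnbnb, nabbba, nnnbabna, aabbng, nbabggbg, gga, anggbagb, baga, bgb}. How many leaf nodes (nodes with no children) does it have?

9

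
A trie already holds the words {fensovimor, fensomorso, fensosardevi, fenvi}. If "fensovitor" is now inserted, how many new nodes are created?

3

Walking "fensovitor" from the root, the first 7 characters ("fensovi") follow existing edges; "t" is the first miss.
So 10 − 7 = 3 new nodes.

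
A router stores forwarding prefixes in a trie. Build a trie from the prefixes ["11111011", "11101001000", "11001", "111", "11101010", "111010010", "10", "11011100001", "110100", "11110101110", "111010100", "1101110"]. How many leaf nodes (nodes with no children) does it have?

8

A leaf is a node with no children — equivalently, the end of a word that is not a proper prefix of any other stored word.
Those words: "10", "11001", "110100", "11011100001", "11101001000", "111010100", "11110101110", "11111011"
Leaf count: 8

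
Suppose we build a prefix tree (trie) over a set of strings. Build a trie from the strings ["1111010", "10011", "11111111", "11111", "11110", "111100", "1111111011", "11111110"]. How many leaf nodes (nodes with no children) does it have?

Leaves are exactly the stored words that no other stored word extends.
Those words: "10011", "111100", "1111010", "1111111011", "11111111"
Leaf count: 5

5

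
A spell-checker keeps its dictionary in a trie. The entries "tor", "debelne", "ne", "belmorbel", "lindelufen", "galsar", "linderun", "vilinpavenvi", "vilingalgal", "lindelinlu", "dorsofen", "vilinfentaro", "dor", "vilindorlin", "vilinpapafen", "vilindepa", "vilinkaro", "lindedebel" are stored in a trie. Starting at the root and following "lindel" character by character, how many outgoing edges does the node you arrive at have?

2

Walk "lindel" from the root, arriving at one node.
Characters that immediately follow "lindel" among the stored strings: {i, u}.
That node has 2 child edges.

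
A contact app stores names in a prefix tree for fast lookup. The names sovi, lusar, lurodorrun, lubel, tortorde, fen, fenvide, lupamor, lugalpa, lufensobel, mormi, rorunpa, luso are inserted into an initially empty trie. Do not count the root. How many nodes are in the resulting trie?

For each word, the new-node count is its length minus the longest prefix already in the trie:
  "sovi" → 4 new (s, o, v, i)
  "lusar" → 5 new (l, u, s, a, r)
  "lurodorrun" → prefix "lu" already present; 8 new (r, o, d, o, r, r, u, n)
  "lubel" → prefix "lu" already present; 3 new (b, e, l)
  "tortorde" → 8 new (t, o, r, t, o, r, d, e)
  "fen" → 3 new (f, e, n)
  "fenvide" → prefix "fen" already present; 4 new (v, i, d, e)
  "lupamor" → prefix "lu" already present; 5 new (p, a, m, o, r)
  "lugalpa" → prefix "lu" already present; 5 new (g, a, l, p, a)
  "lufensobel" → prefix "lu" already present; 8 new (f, e, n, s, o, b, e, l)
  "mormi" → 5 new (m, o, r, m, i)
  "rorunpa" → 7 new (r, o, r, u, n, p, a)
  "luso" → prefix "lus" already present; 1 new (o)
Total nodes = 4 + 5 + 8 + 3 + 8 + 3 + 4 + 5 + 5 + 8 + 5 + 7 + 1 = 66

66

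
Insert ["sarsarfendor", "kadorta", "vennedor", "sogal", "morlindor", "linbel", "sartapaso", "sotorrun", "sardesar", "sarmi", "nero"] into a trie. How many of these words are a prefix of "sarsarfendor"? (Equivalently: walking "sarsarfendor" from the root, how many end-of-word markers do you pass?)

1

Check each prefix of "sarsarfendor" against the stored set — each match is an end-marker on the path.
Prefixes of the query that are stored words: "sarsarfendor"
Count: 1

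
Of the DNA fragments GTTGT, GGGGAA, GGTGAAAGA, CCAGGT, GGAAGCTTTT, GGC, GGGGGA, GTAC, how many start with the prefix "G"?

7

Walk to "G"; the words in its subtree are exactly those with that prefix.
Words under "G": GGAAGCTTTT, GGC, GGGGAA, GGGGGA, GGTGAAAGA, GTAC, GTTGT
Count: 7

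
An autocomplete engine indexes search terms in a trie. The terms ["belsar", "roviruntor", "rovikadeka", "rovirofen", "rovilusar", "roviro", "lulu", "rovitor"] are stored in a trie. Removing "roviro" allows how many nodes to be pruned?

After clearing the end-marker at "roviro", prune upward until reaching a node still needed by another word.
Every node on "roviro" is still needed (e.g. by "rovirofen"), so nothing is freed.
Nodes removed: 0

0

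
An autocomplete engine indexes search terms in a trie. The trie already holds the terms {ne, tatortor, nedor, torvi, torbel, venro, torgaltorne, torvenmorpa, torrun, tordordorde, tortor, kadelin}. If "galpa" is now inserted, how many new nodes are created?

5

"galpa" shares no prefix with any stored word, so all 5 characters open new nodes.
5 − 0 = 5 new nodes.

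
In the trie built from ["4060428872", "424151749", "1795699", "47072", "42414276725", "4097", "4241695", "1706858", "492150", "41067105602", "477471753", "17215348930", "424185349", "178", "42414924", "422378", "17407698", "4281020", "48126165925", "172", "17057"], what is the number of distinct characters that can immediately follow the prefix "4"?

6

The children of the "4" node are the distinct next characters among strings starting with "4".
Characters that immediately follow "4" among the stored strings: {0, 1, 2, 7, 8, 9}.
That node has 6 child edges.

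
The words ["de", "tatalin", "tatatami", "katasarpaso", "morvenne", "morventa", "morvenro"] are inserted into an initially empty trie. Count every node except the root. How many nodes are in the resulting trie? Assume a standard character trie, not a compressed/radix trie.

Insert word by word; a character creates a node only if that edge doesn't already exist:
  "de" → 2 new (d, e)
  "tatalin" → 7 new (t, a, t, a, l, i, n)
  "tatatami" → prefix "tata" already present; 4 new (t, a, m, i)
  "katasarpaso" → 11 new (k, a, t, a, s, a, r, p, a, s, o)
  "morvenne" → 8 new (m, o, r, v, e, n, n, e)
  "morventa" → prefix "morven" already present; 2 new (t, a)
  "morvenro" → prefix "morven" already present; 2 new (r, o)
Total nodes = 2 + 7 + 4 + 11 + 8 + 2 + 2 = 36

36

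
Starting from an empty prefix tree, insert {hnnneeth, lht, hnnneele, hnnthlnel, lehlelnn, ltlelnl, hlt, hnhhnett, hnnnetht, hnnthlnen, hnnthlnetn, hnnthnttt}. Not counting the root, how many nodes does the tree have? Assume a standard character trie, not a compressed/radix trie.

50

Count nodes per top-level branch (shared prefixes stored once):
  'h'-branch (hlt, hnhhnett, hnnneele, hnnneeth, hnnnetht, hnnthlnel, hnnthlnen, hnnthlnetn, hnnthnttt): 34 nodes
  'l'-branch (lehlelnn, lht, ltlelnl): 16 nodes
Sum: 50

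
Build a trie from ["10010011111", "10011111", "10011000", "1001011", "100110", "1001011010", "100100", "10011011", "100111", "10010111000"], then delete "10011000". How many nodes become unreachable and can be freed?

A node on "10011000"'s path can go only if nothing else ends at it or branches off below it.
The suffix "00" (2 nodes) is used only by "10011000"; the node for "100110" still has the child "1", so pruning stops there.
Nodes removed: 2

2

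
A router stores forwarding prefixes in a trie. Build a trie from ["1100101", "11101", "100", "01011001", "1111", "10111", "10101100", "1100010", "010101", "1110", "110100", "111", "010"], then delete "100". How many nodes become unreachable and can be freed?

1

After clearing the end-marker at "100", prune upward until reaching a node still needed by another word.
The suffix "0" (1 node) is used only by "100"; the node for "10" still has the child "1", so pruning stops there.
Nodes removed: 1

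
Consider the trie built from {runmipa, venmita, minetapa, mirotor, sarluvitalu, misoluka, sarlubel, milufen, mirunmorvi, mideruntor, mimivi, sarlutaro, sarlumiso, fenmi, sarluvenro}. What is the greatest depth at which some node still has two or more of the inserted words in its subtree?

Equivalently: take the maximum, over all pairs, of their longest common prefix length.
e.g. "sarluvenro" and "sarluvitalu" share the prefix "sarluv" of length 6; no pair shares a longer one.
Longest shared-prefix length: 6

6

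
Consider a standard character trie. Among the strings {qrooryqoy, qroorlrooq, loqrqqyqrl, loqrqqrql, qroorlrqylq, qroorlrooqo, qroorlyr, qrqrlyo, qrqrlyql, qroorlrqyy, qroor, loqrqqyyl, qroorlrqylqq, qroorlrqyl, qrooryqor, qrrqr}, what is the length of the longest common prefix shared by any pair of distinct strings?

11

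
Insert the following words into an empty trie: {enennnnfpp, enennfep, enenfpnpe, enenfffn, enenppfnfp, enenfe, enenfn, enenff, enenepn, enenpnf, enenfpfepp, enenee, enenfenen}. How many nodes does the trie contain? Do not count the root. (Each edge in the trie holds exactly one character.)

Count nodes per top-level branch (shared prefixes stored once):
  'e'-branch (enenee, enenepn, enenfe, enenfenen, enenff, enenfffn, enenfn, enenfpfepp, enenfpnpe, enennfep, enennnnfpp, enenpnf, enenppfnfp): 42 nodes
Sum: 42

42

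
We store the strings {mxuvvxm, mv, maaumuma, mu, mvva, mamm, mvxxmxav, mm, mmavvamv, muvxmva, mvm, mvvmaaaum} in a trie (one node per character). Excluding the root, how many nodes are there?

45

Trace insertions, counting only characters that open a new branch:
  "mxuvvxm" → 7 new (m, x, u, v, v, x, m)
  "mv" → prefix "m" already present; 1 new (v)
  "maaumuma" → prefix "m" already present; 7 new (a, a, u, m, u, m, a)
  "mu" → prefix "m" already present; 1 new (u)
  "mvva" → prefix "mv" already present; 2 new (v, a)
  "mamm" → prefix "ma" already present; 2 new (m, m)
  "mvxxmxav" → prefix "mv" already present; 6 new (x, x, m, x, a, v)
  "mm" → prefix "m" already present; 1 new (m)
  "mmavvamv" → prefix "mm" already present; 6 new (a, v, v, a, m, v)
  "muvxmva" → prefix "mu" already present; 5 new (v, x, m, v, a)
  "mvm" → prefix "mv" already present; 1 new (m)
  "mvvmaaaum" → prefix "mvv" already present; 6 new (m, a, a, a, u, m)
Total nodes = 7 + 1 + 7 + 1 + 2 + 2 + 6 + 1 + 6 + 5 + 1 + 6 = 45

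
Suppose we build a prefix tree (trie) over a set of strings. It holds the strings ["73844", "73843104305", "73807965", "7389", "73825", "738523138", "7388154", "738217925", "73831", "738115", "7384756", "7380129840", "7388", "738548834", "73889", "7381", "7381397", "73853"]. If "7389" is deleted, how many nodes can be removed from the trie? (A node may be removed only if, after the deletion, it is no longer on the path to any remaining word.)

1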